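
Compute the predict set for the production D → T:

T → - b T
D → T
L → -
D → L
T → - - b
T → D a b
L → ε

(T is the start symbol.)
{ '-', 'a' }

PREDICT(D → T) = (FIRST(RHS) \ {ε}) ∪ (FOLLOW(D) if ε ∈ FIRST(RHS), i.e. RHS ⇒* ε)
FIRST(T) = { '-', 'a' }
FIRST(T) = { '-', 'a' }
ε ∉ FIRST(T), so FOLLOW(D) is not added.
PREDICT(D → T) = { '-', 'a' }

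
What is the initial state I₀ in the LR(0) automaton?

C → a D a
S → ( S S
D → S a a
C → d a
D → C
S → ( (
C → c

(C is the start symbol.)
First, augment the grammar with C' → C
I₀ = CLOSURE({ [C' → . C] }):
  [C' → . C] has the dot before C: add [C → . a D a], [C → . d a], [C → . c]
No further items can be added.

I₀ = { [C → . a D a], [C → . c], [C → . d a], [C' → . C] }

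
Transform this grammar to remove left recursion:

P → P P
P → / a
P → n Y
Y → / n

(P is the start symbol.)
P → / a P'
P → n Y P'
P' → P P'
P' → ε
Y → / n

P is directly left-recursive. The standard transformation for
  A → A α₁ | ... | A α_m | β₁ | ... | β_n
is
  A  → β₁ A' | ... | β_n A'
  A' → α₁ A' | ... | α_m A' | ε

P → / a becomes P → / a P'
P → n Y becomes P → n Y P'
P → P P becomes P' → P P'
Add P' → ε

Productions for other non-terminals are unchanged:
  Y → / n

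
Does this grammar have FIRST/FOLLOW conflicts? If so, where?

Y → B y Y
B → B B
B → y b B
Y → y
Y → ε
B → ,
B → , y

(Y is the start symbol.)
Nullable non-terminals: Y.
FIRST sets used below: FIRST(B) = { ',', 'y' }

Y: nullable alternative(s) Y → ε; FOLLOW(Y) = { $ }
  Y → B y Y: FIRST \ {ε} = { ',', 'y' } — disjoint from FOLLOW(Y)
  Y → y: FIRST \ {ε} = { 'y' } — disjoint from FOLLOW(Y)
  Y → ε: FIRST \ {ε} = { } — this is the only nullable alternative, skip

B has no nullable alternative, so no FIRST/FOLLOW check is needed there.

No FIRST/FOLLOW conflicts found.

Answer: No FIRST/FOLLOW conflicts.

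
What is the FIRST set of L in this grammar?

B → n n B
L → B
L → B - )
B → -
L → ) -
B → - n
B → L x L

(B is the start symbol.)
To compute FIRST(L), examine every production with L on the left-hand side, reading each right-hand side left to right until a non-nullable symbol is reached.

FIRST sets of the other non-terminals involved (by the same procedure, iterated to a fixed point):
  FIRST(B) = { ')', '-', 'n' }

From L → B:
  - B is a non-terminal: add FIRST(B) \ {ε} = { ')', '-', 'n' }
    B is not nullable, so stop
From L → B - ):
  - B is a non-terminal: add FIRST(B) \ {ε} = { ')', '-', 'n' }
    B is not nullable, so stop
From L → ) -:
  - ')' is a terminal: add ')' and stop

Collecting: FIRST(L) = { ')', '-', 'n' }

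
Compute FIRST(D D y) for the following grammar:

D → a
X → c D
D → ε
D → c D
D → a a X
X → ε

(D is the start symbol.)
FIRST sets of the non-terminals involved (from the grammar, by fixed-point iteration):
  FIRST(D) = { 'a', 'c', ε }

To compute FIRST(D D y), process the symbols left to right:
Symbol D is a non-terminal. Add FIRST(D) \ {ε} = { 'a', 'c' }
D is nullable (ε ∈ FIRST(D)), continue to the next symbol.
Symbol D is a non-terminal. Add FIRST(D) \ {ε} = { 'a', 'c' }
D is nullable (ε ∈ FIRST(D)), continue to the next symbol.
Symbol y is a terminal. Add 'y' and stop.
FIRST(D D y) = { 'a', 'c', 'y' }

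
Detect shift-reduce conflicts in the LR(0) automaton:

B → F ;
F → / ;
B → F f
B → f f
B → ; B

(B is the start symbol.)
No shift-reduce conflicts

A shift-reduce conflict occurs when an LR(0) state has both:
  - a complete (reduce) item [A → α .] (dot at the end), and
  - a shift item [B → β . c γ] (dot before a terminal).

Augment with B' → B and build the canonical LR(0) collection (I0 = CLOSURE({[B' → . B]}), then GOTO on every symbol after a dot until no new states appear). It has 11 states:
  I0: { [B → . ; B], [B → . F ;], [B → . F f], [B → . f f], [B' → . B], [F → . / ;] }  — shift
  I1: { [F → / . ;] }  — shift
  I2: { [B → . ; B], [B → . F ;], [B → . F f], [B → . f f], [B → ; . B], [F → . / ;] }  — shift
  I3: { [B' → B .] }  — accept
  I4: { [B → F . ;], [B → F . f] }  — shift
  I5: { [B → f . f] }  — shift
  I6: { [B → f f .] }  — reduce
  I7: { [B → F ; .] }  — reduce
  I8: { [B → F f .] }  — reduce
  I9: { [B → ; B .] }  — reduce
  I10: { [F → / ; .] }  — reduce

No state contains both a complete item and a shift item.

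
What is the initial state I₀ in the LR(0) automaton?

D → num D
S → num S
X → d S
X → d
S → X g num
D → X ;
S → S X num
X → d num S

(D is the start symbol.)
First, augment the grammar with D' → D
I₀ = CLOSURE({ [D' → . D] }):
  [D' → . D] has the dot before D: add [D → . num D], [D → . X ;]
  [D → . X ;] has the dot before X: add [X → . d S], [X → . d], [X → . d num S]
No further items can be added.

I₀ = { [D → . X ;], [D → . num D], [D' → . D], [X → . d S], [X → . d num S], [X → . d] }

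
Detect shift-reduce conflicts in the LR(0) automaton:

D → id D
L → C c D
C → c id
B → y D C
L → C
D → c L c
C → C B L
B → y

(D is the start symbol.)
A shift-reduce conflict occurs when an LR(0) state has both:
  - a complete (reduce) item [A → α .] (dot at the end), and
  - a shift item [B → β . c γ] (dot before a terminal).

Augment with D' → D and build the canonical LR(0) collection (I0 = CLOSURE({[D' → . D]}), then GOTO on every symbol after a dot until no new states appear). It has 17 states:
  I0: { [D → . c L c], [D → . id D], [D' → . D] }  — shift
  I1: { [D' → D .] }  — accept
  I2: { [C → . C B L], [C → . c id], [D → c . L c], [L → . C c D], [L → . C] }  — shift
  I3: { [D → . c L c], [D → . id D], [D → id . D] }  — shift
  I4: { [D → id D .] }  — reduce
  I5: { [B → . y D C], [B → . y], [C → C . B L], [L → C . c D], [L → C .] }  — shift, reduce
  I6: { [D → c L . c] }  — shift
  I7: { [C → c . id] }  — shift
  I8: { [C → c id .] }  — reduce
  I9: { [D → c L c .] }  — reduce
  I10: { [C → . C B L], [C → . c id], [C → C B . L], [L → . C c D], [L → . C] }  — shift
  I11: { [D → . c L c], [D → . id D], [L → C c . D] }  — shift
  I12: { [B → y . D C], [B → y .], [D → . c L c], [D → . id D] }  — shift, reduce
  I13: { [B → y D . C], [C → . C B L], [C → . c id] }  — shift
  I14: { [B → . y D C], [B → . y], [B → y D C .], [C → C . B L] }  — shift, reduce
  I15: { [L → C c D .] }  — reduce
  I16: { [C → C B L .] }  — reduce

I5 contains reduce item [L → C .] and shift items [B → . y], [B → . y D C], [L → C . c D] — shift-reduce conflict.
I12 contains reduce item [B → y .] and shift items [D → . c L c], [D → . id D] — shift-reduce conflict.
I14 contains reduce item [B → y D C .] and shift items [B → . y], [B → . y D C] — shift-reduce conflict.

Answer: Yes — I5: [L → C .] vs [B → . y]; I12: [B → y .] vs [D → . c L c]; I14: [B → y D C .] vs [B → . y]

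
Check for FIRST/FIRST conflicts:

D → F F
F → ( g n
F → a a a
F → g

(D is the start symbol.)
No FIRST/FIRST conflicts.

A FIRST/FIRST conflict occurs when two productions N → α and N → β for the same non-terminal have FIRST(α) ∩ FIRST(β) ≠ ∅ (with ε ∈ FIRST of a nullable right-hand side, so two nullable alternatives also conflict).

Productions for F:
  F → ( g n: FIRST = { '(' }
  F → a a a: FIRST = { 'a' }
  F → g: FIRST = { 'g' }
D has only one production, so no FIRST/FIRST conflict is possible there.

All alternatives of each non-terminal have pairwise disjoint FIRST sets.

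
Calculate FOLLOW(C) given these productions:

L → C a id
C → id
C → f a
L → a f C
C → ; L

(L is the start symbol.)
{ $, 'a' }

In L → C a id: C is followed by a id, add FIRST(a id) \ {ε} = { 'a' }
In L → a f C: C is at the end, add FOLLOW(L)

The FOLLOW sets referred to above (computed the same way, to a fixed point):
  FOLLOW(L) = { $, 'a' }

Taking the union: FOLLOW(C) = { $, 'a' }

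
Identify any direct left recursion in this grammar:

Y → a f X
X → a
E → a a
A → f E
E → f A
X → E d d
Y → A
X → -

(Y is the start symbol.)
No direct left recursion

Direct left recursion occurs when N → N α for some non-terminal N (the right-hand side begins with the left-hand side itself).

Y → a f X: starts with a
X → a: starts with a
E → a a: starts with a
A → f E: starts with f
E → f A: starts with f
X → E d d: starts with E
Y → A: starts with A
X → -: starts with '-'

No direct left recursion found.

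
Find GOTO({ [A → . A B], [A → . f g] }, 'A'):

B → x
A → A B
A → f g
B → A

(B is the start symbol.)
GOTO(I, 'A') = CLOSURE({ [A → αX.β] : [A → α.Xβ] ∈ I, X = 'A' })

Items with dot before 'A', with the dot advanced:
  [A → . A B] → [A → A . B]
Closure of the advanced items:
  [A → A . B] has the dot before B: add [B → . x], [B → . A]
  [B → . A] has the dot before A: add [A → . A B], [A → . f g]

GOTO = { [A → . A B], [A → . f g], [A → A . B], [B → . A], [B → . x] }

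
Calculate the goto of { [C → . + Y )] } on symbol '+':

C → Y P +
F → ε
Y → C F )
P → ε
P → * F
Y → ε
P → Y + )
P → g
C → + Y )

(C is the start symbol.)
GOTO(I, '+') = CLOSURE({ [A → αX.β] : [A → α.Xβ] ∈ I, X = '+' })

Items with dot before '+', with the dot advanced:
  [C → . + Y )] → [C → + . Y )]
Closure of the advanced items:
  [C → + . Y )] has the dot before Y: add [Y → . C F )], [Y → .]
  [Y → . C F )] has the dot before C: add [C → . Y P +], [C → . + Y )]

GOTO = { [C → + . Y )], [C → . + Y )], [C → . Y P +], [Y → . C F )], [Y → .] }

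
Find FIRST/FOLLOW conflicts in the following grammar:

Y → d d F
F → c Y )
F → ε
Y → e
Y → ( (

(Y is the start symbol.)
No FIRST/FOLLOW conflicts.

A FIRST/FOLLOW conflict occurs when a non-terminal N has a nullable alternative N → β (β ⇒* ε) and another alternative N → α with FIRST(α) ∩ FOLLOW(N) ≠ ∅: on such a lookahead the parser cannot decide between expanding α and letting N vanish via β.

Nullable non-terminals: F.

F: nullable alternative(s) F → ε; FOLLOW(F) = { $, ')' }
  F → c Y ): FIRST \ {ε} = { 'c' } — disjoint from FOLLOW(F)
  F → ε: FIRST \ {ε} = { } — this is the only nullable alternative, skip

Y has no nullable alternative, so no FIRST/FOLLOW check is needed there.

No FIRST/FOLLOW conflicts found.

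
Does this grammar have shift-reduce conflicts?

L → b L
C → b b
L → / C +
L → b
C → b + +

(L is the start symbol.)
Yes — I3: [L → b .] vs [L → . / C +]

Augment with L' → L and build the canonical LR(0) collection (I0 = CLOSURE({[L' → . L]}), then GOTO on every symbol after a dot until no new states appear). It has 11 states:
  I0: { [L → . / C +], [L → . b L], [L → . b], [L' → . L] }  — shift
  I1: { [C → . b + +], [C → . b b], [L → / . C +] }  — shift
  I2: { [L' → L .] }  — accept
  I3: { [L → . / C +], [L → . b L], [L → . b], [L → b . L], [L → b .] }  — shift, reduce
  I4: { [L → b L .] }  — reduce
  I5: { [L → / C . +] }  — shift
  I6: { [C → b . + +], [C → b . b] }  — shift
  I7: { [C → b + . +] }  — shift
  I8: { [C → b b .] }  — reduce
  I9: { [C → b + + .] }  — reduce
  I10: { [L → / C + .] }  — reduce

I3 contains reduce item [L → b .] and shift items [L → . / C +], [L → . b], [L → . b L] — shift-reduce conflict.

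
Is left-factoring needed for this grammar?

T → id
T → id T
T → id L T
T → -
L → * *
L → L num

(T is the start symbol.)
Yes, T has productions with common prefix 'id'

Left-factoring is needed when two productions for the same non-terminal
share a common prefix on the right-hand side.

Productions for T:
  T → id
  T → id T
  T → id L T
  T → -
Productions for L:
  L → * *
  L → L num

Found common prefix 'id' in productions for T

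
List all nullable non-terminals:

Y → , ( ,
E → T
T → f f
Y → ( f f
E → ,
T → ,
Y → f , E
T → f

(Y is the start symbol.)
None

A non-terminal is nullable if it can derive ε (the empty string): either it has an ε-production, or it has a production whose right-hand side consists entirely of nullable non-terminals.

There are no ε-productions, so no non-terminal can derive ε.
No non-terminals are nullable.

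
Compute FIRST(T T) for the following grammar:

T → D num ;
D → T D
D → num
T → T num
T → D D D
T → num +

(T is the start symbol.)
FIRST sets of the non-terminals involved (from the grammar, by fixed-point iteration):
  FIRST(T) = { 'num' }

To compute FIRST(T T), process the symbols left to right:
Symbol T is a non-terminal. Add FIRST(T) \ {ε} = { 'num' }
T is not nullable (ε ∉ FIRST(T)), so stop here.
FIRST(T T) = { 'num' }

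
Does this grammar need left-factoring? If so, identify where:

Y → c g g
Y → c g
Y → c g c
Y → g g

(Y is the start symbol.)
Left-factoring is needed when two productions for the same non-terminal
share a common prefix on the right-hand side.

Productions for Y:
  Y → c g g
  Y → c g
  Y → c g c
  Y → g g

Found common prefix 'c g' in productions for Y

Answer: Yes, Y has productions with common prefix 'c g'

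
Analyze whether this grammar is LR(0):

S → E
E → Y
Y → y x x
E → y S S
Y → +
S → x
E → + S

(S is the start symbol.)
No. Shift-reduce conflict between [Y → + .] and [E → . + S]

Augment with S' → S and build the canonical LR(0) collection (I0 = CLOSURE({[S' → . S]}), then GOTO on every symbol after a dot until no new states appear). It has 12 states:
  I0: { [E → . + S], [E → . Y], [E → . y S S], [S → . E], [S → . x], [S' → . S], [Y → . +], [Y → . y x x] }  — shift
  I1: { [E → + . S], [E → . + S], [E → . Y], [E → . y S S], [S → . E], [S → . x], [Y → + .], [Y → . +], [Y → . y x x] }  — shift, reduce
  I2: { [S → E .] }  — reduce
  I3: { [S' → S .] }  — accept
  I4: { [E → Y .] }  — reduce
  I5: { [S → x .] }  — reduce
  I6: { [E → . + S], [E → . Y], [E → . y S S], [E → y . S S], [S → . E], [S → . x], [Y → . +], [Y → . y x x], [Y → y . x x] }  — shift
  I7: { [E → . + S], [E → . Y], [E → . y S S], [E → y S . S], [S → . E], [S → . x], [Y → . +], [Y → . y x x] }  — shift
  I8: { [S → x .], [Y → y x . x] }  — shift, reduce
  I9: { [Y → y x x .] }  — reduce
  I10: { [E → y S S .] }  — reduce
  I11: { [E → + S .] }  — reduce

Conflict in state I1:
  Shift-reduce conflict between [Y → + .] and [E → . + S]
So the grammar is NOT LR(0).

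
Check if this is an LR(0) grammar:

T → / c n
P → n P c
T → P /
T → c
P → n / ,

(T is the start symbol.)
Augment with T' → T and build the canonical LR(0) collection (I0 = CLOSURE({[T' → . T]}), then GOTO on every symbol after a dot until no new states appear). It has 13 states:
  I0: { [P → . n / ,], [P → . n P c], [T → . / c n], [T → . P /], [T → . c], [T' → . T] }  — shift
  I1: { [T → / . c n] }  — shift
  I2: { [T → P . /] }  — shift
  I3: { [T' → T .] }  — accept
  I4: { [T → c .] }  — reduce
  I5: { [P → . n / ,], [P → . n P c], [P → n . / ,], [P → n . P c] }  — shift
  I6: { [P → n / . ,] }  — shift
  I7: { [P → n P . c] }  — shift
  I8: { [P → n P c .] }  — reduce
  I9: { [P → n / , .] }  — reduce
  I10: { [T → P / .] }  — reduce
  I11: { [T → / c . n] }  — shift
  I12: { [T → / c n .] }  — reduce

Every state is either a pure shift/goto state or contains exactly one complete item and nothing to shift — no conflicts. The grammar is LR(0).

Answer: Yes, the grammar is LR(0)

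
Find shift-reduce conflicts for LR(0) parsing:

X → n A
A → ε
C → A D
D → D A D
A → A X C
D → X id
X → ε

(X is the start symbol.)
A shift-reduce conflict occurs when an LR(0) state has both:
  - a complete (reduce) item [A → α .] (dot at the end), and
  - a shift item [B → β . c γ] (dot before a terminal).

Augment with X' → X and build the canonical LR(0) collection (I0 = CLOSURE({[X' → . X]}), then GOTO on every symbol after a dot until no new states appear). It has 12 states:
  I0: { [X → . n A], [X → .], [X' → . X] }  — shift, reduce
  I1: { [X' → X .] }  — accept
  I2: { [A → . A X C], [A → .], [X → n . A] }  — reduce
  I3: { [A → A . X C], [X → . n A], [X → .], [X → n A .] }  — shift, 2 reduces
  I4: { [A → . A X C], [A → .], [A → A X . C], [C → . A D] }  — reduce
  I5: { [A → A . X C], [C → A . D], [D → . D A D], [D → . X id], [X → . n A], [X → .] }  — shift, reduce
  I6: { [A → A X C .] }  — reduce
  I7: { [A → . A X C], [A → .], [C → A D .], [D → D . A D] }  — 2 reduces
  I8: { [A → . A X C], [A → .], [A → A X . C], [C → . A D], [D → X . id] }  — shift, reduce
  I9: { [D → X id .] }  — reduce
  I10: { [A → A . X C], [D → . D A D], [D → . X id], [D → D A . D], [X → . n A], [X → .] }  — shift, reduce
  I11: { [A → . A X C], [A → .], [D → D . A D], [D → D A D .] }  — 2 reduces

I0 contains reduce item [X → .] and shift item [X → . n A] — shift-reduce conflict.
I3 contains reduce items [X → .], [X → n A .] and shift item [X → . n A] — shift-reduce conflict.
I5 contains reduce item [X → .] and shift item [X → . n A] — shift-reduce conflict.
I8 contains reduce item [A → .] and shift item [D → X . id] — shift-reduce conflict.
I10 contains reduce item [X → .] and shift item [X → . n A] — shift-reduce conflict.

Answer: Yes — I0: [X → .] vs [X → . n A]; I3: [X → .] vs [X → . n A]; I5: [X → .] vs [X → . n A]; I8: [A → .] vs [D → X . id]; I10: [X → .] vs [X → . n A]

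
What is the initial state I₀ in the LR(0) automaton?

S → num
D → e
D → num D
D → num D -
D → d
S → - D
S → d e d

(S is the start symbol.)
First, augment the grammar with S' → S
I₀ = CLOSURE({ [S' → . S] }):
  [S' → . S] has the dot before S: add [S → . num], [S → . - D], [S → . d e d]
No further items can be added.

I₀ = { [S → . - D], [S → . d e d], [S → . num], [S' → . S] }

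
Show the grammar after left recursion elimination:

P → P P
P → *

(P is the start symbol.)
P → * P'
P' → P P'
P' → ε

P is directly left-recursive. The standard transformation for
  A → A α₁ | ... | A α_m | β₁ | ... | β_n
is
  A  → β₁ A' | ... | β_n A'
  A' → α₁ A' | ... | α_m A' | ε

P → * becomes P → * P'
P → P P becomes P' → P P'
Add P' → ε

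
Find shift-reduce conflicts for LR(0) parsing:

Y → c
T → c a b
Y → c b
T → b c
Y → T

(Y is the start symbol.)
Yes — I4: [Y → c .] vs [T → c . a b]

Augment with Y' → Y and build the canonical LR(0) collection (I0 = CLOSURE({[Y' → . Y]}), then GOTO on every symbol after a dot until no new states appear). It has 9 states:
  I0: { [T → . b c], [T → . c a b], [Y → . T], [Y → . c b], [Y → . c], [Y' → . Y] }  — shift
  I1: { [Y → T .] }  — reduce
  I2: { [Y' → Y .] }  — accept
  I3: { [T → b . c] }  — shift
  I4: { [T → c . a b], [Y → c . b], [Y → c .] }  — shift, reduce
  I5: { [T → c a . b] }  — shift
  I6: { [Y → c b .] }  — reduce
  I7: { [T → c a b .] }  — reduce
  I8: { [T → b c .] }  — reduce

I4 contains reduce item [Y → c .] and shift items [T → c . a b], [Y → c . b] — shift-reduce conflict.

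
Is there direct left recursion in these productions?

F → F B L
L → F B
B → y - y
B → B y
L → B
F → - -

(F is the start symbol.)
Direct left recursion occurs when N → N α for some non-terminal N (the right-hand side begins with the left-hand side itself).

F → F B L: LEFT RECURSIVE (starts with F)
L → F B: starts with F
B → y - y: starts with y
B → B y: LEFT RECURSIVE (starts with B)
L → B: starts with B
F → - -: starts with '-'

The grammar has direct left recursion on: F, B.

Answer: Yes, F, B are left-recursive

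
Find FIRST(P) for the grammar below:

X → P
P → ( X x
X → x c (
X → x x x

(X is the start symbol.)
To compute FIRST(P), examine every production with P on the left-hand side, reading each right-hand side left to right until a non-nullable symbol is reached.

From P → ( X x:
  - '(' is a terminal: add '(' and stop

Collecting: FIRST(P) = { '(' }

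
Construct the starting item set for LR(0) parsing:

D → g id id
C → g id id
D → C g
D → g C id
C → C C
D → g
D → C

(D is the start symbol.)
First, augment the grammar with D' → D
I₀ = CLOSURE({ [D' → . D] }):
  [D' → . D] has the dot before D: add [D → . g id id], [D → . C g], [D → . g C id], [D → . g], [D → . C]
  [D → . C g] has the dot before C: add [C → . g id id], [C → . C C]
No further items can be added.

I₀ = { [C → . C C], [C → . g id id], [D → . C g], [D → . C], [D → . g C id], [D → . g id id], [D → . g], [D' → . D] }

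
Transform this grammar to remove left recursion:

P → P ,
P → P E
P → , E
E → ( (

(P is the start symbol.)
P → , E P'
P' → , P'
P' → E P'
P' → ε
E → ( (

P is directly left-recursive. The standard transformation for
  A → A α₁ | ... | A α_m | β₁ | ... | β_n
is
  A  → β₁ A' | ... | β_n A'
  A' → α₁ A' | ... | α_m A' | ε

P → , E becomes P → , E P'
P → P , becomes P' → , P'
P → P E becomes P' → E P'
Add P' → ε

Productions for other non-terminals are unchanged:
  E → ( (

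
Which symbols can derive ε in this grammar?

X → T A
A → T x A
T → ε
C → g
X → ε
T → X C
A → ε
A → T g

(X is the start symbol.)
A non-terminal is nullable if it can derive ε (the empty string): either it has an ε-production, or it has a production whose right-hand side consists entirely of nullable non-terminals.

ε-productions: T → ε, X → ε, A → ε
So T, X, A are immediately nullable.
No further non-terminal can be added: every production for the remaining non-terminals contains a terminal or a non-nullable non-terminal.
Nullable = { 'A', 'T', 'X' }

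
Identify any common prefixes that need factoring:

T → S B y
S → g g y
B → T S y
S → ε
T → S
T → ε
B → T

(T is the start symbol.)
Left-factoring is needed when two productions for the same non-terminal
share a common prefix on the right-hand side.

Productions for T:
  T → S B y
  T → S
  T → ε
Productions for S:
  S → g g y
  S → ε
Productions for B:
  B → T S y
  B → T

Found common prefix 'S' in productions for T
Found common prefix 'T' in productions for B

Answer: Yes, T has productions with common prefix 'S'; B has productions with common prefix 'T'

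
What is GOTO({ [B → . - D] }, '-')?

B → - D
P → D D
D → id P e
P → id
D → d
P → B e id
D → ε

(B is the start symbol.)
{ [B → - . D], [D → . d], [D → . id P e], [D → .] }

GOTO(I, '-') = CLOSURE({ [A → αX.β] : [A → α.Xβ] ∈ I, X = '-' })

Items with dot before '-', with the dot advanced:
  [B → . - D] → [B → - . D]
Closure of the advanced items:
  [B → - . D] has the dot before D: add [D → . id P e], [D → . d], [D → .]

GOTO = { [B → - . D], [D → . d], [D → . id P e], [D → .] }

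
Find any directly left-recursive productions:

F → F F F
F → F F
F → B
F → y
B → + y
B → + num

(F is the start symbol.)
Yes, F is left-recursive

Direct left recursion occurs when N → N α for some non-terminal N (the right-hand side begins with the left-hand side itself).

F → F F F: LEFT RECURSIVE (starts with F)
F → F F: LEFT RECURSIVE (starts with F)
F → B: starts with B
F → y: starts with y
B → + y: starts with '+'
B → + num: starts with '+'

The grammar has direct left recursion on: F.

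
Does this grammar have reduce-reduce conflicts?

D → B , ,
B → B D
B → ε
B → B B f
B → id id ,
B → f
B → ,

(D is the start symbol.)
Yes — I11: [B → B B f .] vs [B → f .]

Augment with D' → D and build the canonical LR(0) collection (I0 = CLOSURE({[D' → . D]}), then GOTO on every symbol after a dot until no new states appear). It has 13 states:
  I0: { [B → . ,], [B → . B B f], [B → . B D], [B → . f], [B → . id id ,], [B → .], [D → . B , ,], [D' → . D] }  — shift, reduce
  I1: { [B → , .] }  — reduce
  I2: { [B → . ,], [B → . B B f], [B → . B D], [B → . f], [B → . id id ,], [B → .], [B → B . B f], [B → B . D], [D → . B , ,], [D → B . , ,] }  — shift, reduce
  I3: { [D' → D .] }  — accept
  I4: { [B → f .] }  — reduce
  I5: { [B → id . id ,] }  — shift
  I6: { [B → id id . ,] }  — shift
  I7: { [B → id id , .] }  — reduce
  I8: { [B → , .], [D → B , . ,] }  — shift, reduce
  I9: { [B → . ,], [B → . B B f], [B → . B D], [B → . f], [B → . id id ,], [B → .], [B → B . B f], [B → B . D], [B → B B . f], [D → . B , ,], [D → B . , ,] }  — shift, reduce
  I10: { [B → B D .] }  — reduce
  I11: { [B → B B f .], [B → f .] }  — 2 reduces
  I12: { [D → B , , .] }  — reduce

I11 contains complete items [B → B B f .], [B → f .] — reduce-reduce conflict.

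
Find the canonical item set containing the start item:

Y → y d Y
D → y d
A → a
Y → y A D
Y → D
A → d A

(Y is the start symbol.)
First, augment the grammar with Y' → Y
I₀ = CLOSURE({ [Y' → . Y] }):
  [Y' → . Y] has the dot before Y: add [Y → . y d Y], [Y → . y A D], [Y → . D]
  [Y → . D] has the dot before D: add [D → . y d]
No further items can be added.

I₀ = { [D → . y d], [Y → . D], [Y → . y A D], [Y → . y d Y], [Y' → . Y] }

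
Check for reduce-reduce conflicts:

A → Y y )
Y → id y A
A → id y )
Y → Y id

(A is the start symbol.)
A reduce-reduce conflict occurs when an LR(0) state has two complete items [A → α .] and [B → β .] — both call for a reduction, and with no lookahead the parser cannot choose between them.

Augment with A' → A and build the canonical LR(0) collection (I0 = CLOSURE({[A' → . A]}), then GOTO on every symbol after a dot until no new states appear). It has 10 states:
  I0: { [A → . Y y )], [A → . id y )], [A' → . A], [Y → . Y id], [Y → . id y A] }  — shift
  I1: { [A' → A .] }  — accept
  I2: { [A → Y . y )], [Y → Y . id] }  — shift
  I3: { [A → id . y )], [Y → id . y A] }  — shift
  I4: { [A → . Y y )], [A → . id y )], [A → id y . )], [Y → . Y id], [Y → . id y A], [Y → id y . A] }  — shift
  I5: { [A → id y ) .] }  — reduce
  I6: { [Y → id y A .] }  — reduce
  I7: { [Y → Y id .] }  — reduce
  I8: { [A → Y y . )] }  — shift
  I9: { [A → Y y ) .] }  — reduce

No state contains more than one complete item.

Answer: No reduce-reduce conflicts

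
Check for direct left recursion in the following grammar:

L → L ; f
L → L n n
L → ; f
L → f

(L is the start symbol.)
L → L ; f: LEFT RECURSIVE (starts with L)
L → L n n: LEFT RECURSIVE (starts with L)
L → ; f: starts with ';'
L → f: starts with f

The grammar has direct left recursion on: L.

Answer: Yes, L is left-recursive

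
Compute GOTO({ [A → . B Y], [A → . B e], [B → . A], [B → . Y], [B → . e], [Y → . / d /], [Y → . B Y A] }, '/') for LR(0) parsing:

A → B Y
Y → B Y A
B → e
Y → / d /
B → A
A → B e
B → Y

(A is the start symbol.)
{ [Y → / . d /] }

GOTO(I, '/') = CLOSURE({ [A → αX.β] : [A → α.Xβ] ∈ I, X = '/' })

Items with dot before '/', with the dot advanced:
  [Y → . / d /] → [Y → / . d /]
Closure adds nothing (no advanced item has the dot before a non-terminal).

GOTO = { [Y → / . d /] }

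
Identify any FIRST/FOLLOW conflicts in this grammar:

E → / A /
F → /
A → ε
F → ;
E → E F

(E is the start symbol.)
No FIRST/FOLLOW conflicts.

A FIRST/FOLLOW conflict occurs when a non-terminal N has a nullable alternative N → β (β ⇒* ε) and another alternative N → α with FIRST(α) ∩ FOLLOW(N) ≠ ∅: on such a lookahead the parser cannot decide between expanding α and letting N vanish via β.

Nullable non-terminals: A.
A has a nullable alternative but only one production, so nothing to check.

E, F have no nullable alternative, so no FIRST/FOLLOW check is needed there.

No FIRST/FOLLOW conflicts found.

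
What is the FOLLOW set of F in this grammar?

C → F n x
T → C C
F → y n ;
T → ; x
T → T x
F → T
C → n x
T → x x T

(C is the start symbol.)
{ 'n' }

To compute FOLLOW(F), find every occurrence of F on a right-hand side N → α F β: add FIRST(β) \ {ε}, and if β is empty or nullable also add FOLLOW(N). Iterate to a fixed point.

In C → F n x: F is followed by n x, add FIRST(n x) \ {ε} = { 'n' }

Taking the union: FOLLOW(F) = { 'n' }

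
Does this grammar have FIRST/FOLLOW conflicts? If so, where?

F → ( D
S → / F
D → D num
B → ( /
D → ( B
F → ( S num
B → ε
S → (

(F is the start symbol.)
No FIRST/FOLLOW conflicts.

A FIRST/FOLLOW conflict occurs when a non-terminal N has a nullable alternative N → β (β ⇒* ε) and another alternative N → α with FIRST(α) ∩ FOLLOW(N) ≠ ∅: on such a lookahead the parser cannot decide between expanding α and letting N vanish via β.

Nullable non-terminals: B.

B: nullable alternative(s) B → ε; FOLLOW(B) = { $, 'num' }
  B → ( /: FIRST \ {ε} = { '(' } — disjoint from FOLLOW(B)
  B → ε: FIRST \ {ε} = { } — this is the only nullable alternative, skip

D, F, S have no nullable alternative, so no FIRST/FOLLOW check is needed there.

No FIRST/FOLLOW conflicts found.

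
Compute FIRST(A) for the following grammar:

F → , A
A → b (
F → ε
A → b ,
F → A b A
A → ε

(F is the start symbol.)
To compute FIRST(A), examine every production with A on the left-hand side, reading each right-hand side left to right until a non-nullable symbol is reached.

From A → b (:
  - b is a terminal: add 'b' and stop
From A → b ,:
  - b is a terminal: add 'b' and stop
From A → ε:
  - ε-production, so ε ∈ FIRST(A)

Collecting: FIRST(A) = { 'b', ε }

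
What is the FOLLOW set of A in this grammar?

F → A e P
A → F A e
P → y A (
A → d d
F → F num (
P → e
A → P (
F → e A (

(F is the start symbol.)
To compute FOLLOW(A), find every occurrence of A on a right-hand side N → α A β: add FIRST(β) \ {ε}, and if β is empty or nullable also add FOLLOW(N). Iterate to a fixed point.

In F → A e P: A is followed by e P, add FIRST(e P) \ {ε} = { 'e' }
In A → F A e: A is followed by e, add FIRST(e) \ {ε} = { 'e' }
In P → y A (: A is followed by '(', add FIRST('(') \ {ε} = { '(' }
In F → e A (: A is followed by '(', add FIRST('(') \ {ε} = { '(' }

Taking the union: FOLLOW(A) = { '(', 'e' }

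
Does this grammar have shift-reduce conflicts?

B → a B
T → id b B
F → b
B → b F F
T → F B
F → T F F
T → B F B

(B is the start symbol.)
Yes — I7: [F → b .] vs [B → . a B]; I12: [T → F B .] vs [B → . a B]; I13: [F → T F F .] vs [B → . a B]; I17: [B → b F F .] vs [B → . a B]

A shift-reduce conflict occurs when an LR(0) state has both:
  - a complete (reduce) item [A → α .] (dot at the end), and
  - a shift item [B → β . c γ] (dot before a terminal).

Augment with B' → B and build the canonical LR(0) collection (I0 = CLOSURE({[B' → . B]}), then GOTO on every symbol after a dot until no new states appear). It has 19 states:
  I0: { [B → . a B], [B → . b F F], [B' → . B] }  — shift
  I1: { [B' → B .] }  — accept
  I2: { [B → . a B], [B → . b F F], [B → a . B] }  — shift
  I3: { [B → . a B], [B → . b F F], [B → b . F F], [F → . T F F], [F → . b], [T → . B F B], [T → . F B], [T → . id b B] }  — shift
  I4: { [B → . a B], [B → . b F F], [F → . T F F], [F → . b], [T → . B F B], [T → . F B], [T → . id b B], [T → B . F B] }  — shift
  I5: { [B → . a B], [B → . b F F], [B → b F . F], [F → . T F F], [F → . b], [T → . B F B], [T → . F B], [T → . id b B], [T → F . B] }  — shift
  I6: { [B → . a B], [B → . b F F], [F → . T F F], [F → . b], [F → T . F F], [T → . B F B], [T → . F B], [T → . id b B] }  — shift
  I7: { [B → . a B], [B → . b F F], [B → b . F F], [F → . T F F], [F → . b], [F → b .], [T → . B F B], [T → . F B], [T → . id b B] }  — shift, reduce
  I8: { [T → id . b B] }  — shift
  I9: { [B → . a B], [B → . b F F], [T → id b . B] }  — shift
  I10: { [T → id b B .] }  — reduce
  I11: { [B → . a B], [B → . b F F], [F → . T F F], [F → . b], [F → T F . F], [T → . B F B], [T → . F B], [T → . id b B], [T → F . B] }  — shift
  I12: { [B → . a B], [B → . b F F], [F → . T F F], [F → . b], [T → . B F B], [T → . F B], [T → . id b B], [T → B . F B], [T → F B .] }  — shift, reduce
  I13: { [B → . a B], [B → . b F F], [F → T F F .], [T → F . B] }  — shift, reduce
  I14: { [T → F B .] }  — reduce
  I15: { [B → . a B], [B → . b F F], [T → B F . B], [T → F . B] }  — shift
  I16: { [T → B F B .], [T → F B .] }  — 2 reduces
  I17: { [B → . a B], [B → . b F F], [B → b F F .], [T → F . B] }  — shift, reduce
  I18: { [B → a B .] }  — reduce

I7 contains reduce item [F → b .] and shift items [B → . a B], [B → . b F F], [F → . b], [T → . id b B] — shift-reduce conflict.
I12 contains reduce item [T → F B .] and shift items [B → . a B], [B → . b F F], [F → . b], [T → . id b B] — shift-reduce conflict.
I13 contains reduce item [F → T F F .] and shift items [B → . a B], [B → . b F F] — shift-reduce conflict.
I17 contains reduce item [B → b F F .] and shift items [B → . a B], [B → . b F F] — shift-reduce conflict.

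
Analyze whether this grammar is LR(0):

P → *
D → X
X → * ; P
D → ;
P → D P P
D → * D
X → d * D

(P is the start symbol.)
A grammar is LR(0) if no state in the canonical LR(0) collection has:
  - both a shift item (dot before a terminal) and a complete item (shift-reduce conflict), or
  - two or more complete items (reduce-reduce conflict; the accept item [P' → P .] counts as a complete item here).

Augment with P' → P and build the canonical LR(0) collection (I0 = CLOSURE({[P' → . P]}), then GOTO on every symbol after a dot until no new states appear). It has 15 states:
  I0: { [D → . * D], [D → . ;], [D → . X], [P → . *], [P → . D P P], [P' → . P], [X → . * ; P], [X → . d * D] }  — shift
  I1: { [D → * . D], [D → . * D], [D → . ;], [D → . X], [P → * .], [X → * . ; P], [X → . * ; P], [X → . d * D] }  — shift, reduce
  I2: { [D → ; .] }  — reduce
  I3: { [D → . * D], [D → . ;], [D → . X], [P → . *], [P → . D P P], [P → D . P P], [X → . * ; P], [X → . d * D] }  — shift
  I4: { [P' → P .] }  — accept
  I5: { [D → X .] }  — reduce
  I6: { [X → d . * D] }  — shift
  I7: { [D → . * D], [D → . ;], [D → . X], [X → . * ; P], [X → . d * D], [X → d * . D] }  — shift
  I8: { [D → * . D], [D → . * D], [D → . ;], [D → . X], [X → * . ; P], [X → . * ; P], [X → . d * D] }  — shift
  I9: { [X → d * D .] }  — reduce
  I10: { [D → . * D], [D → . ;], [D → . X], [D → ; .], [P → . *], [P → . D P P], [X → * ; . P], [X → . * ; P], [X → . d * D] }  — shift, reduce
  I11: { [D → * D .] }  — reduce
  I12: { [X → * ; P .] }  — reduce
  I13: { [D → . * D], [D → . ;], [D → . X], [P → . *], [P → . D P P], [P → D P . P], [X → . * ; P], [X → . d * D] }  — shift
  I14: { [P → D P P .] }  — reduce

Conflict in state I1:
  Shift-reduce conflict between [P → * .] and [D → . * D]
So the grammar is NOT LR(0).

Answer: No. Shift-reduce conflict between [P → * .] and [D → . * D]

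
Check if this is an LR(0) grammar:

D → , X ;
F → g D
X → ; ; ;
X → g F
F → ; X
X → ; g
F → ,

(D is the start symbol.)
A grammar is LR(0) if no state in the canonical LR(0) collection has:
  - both a shift item (dot before a terminal) and a complete item (shift-reduce conflict), or
  - two or more complete items (reduce-reduce conflict; the accept item [D' → D .] counts as a complete item here).

Augment with D' → D and build the canonical LR(0) collection (I0 = CLOSURE({[D' → . D]}), then GOTO on every symbol after a dot until no new states appear). It has 16 states:
  I0: { [D → . , X ;], [D' → . D] }  — shift
  I1: { [D → , . X ;], [X → . ; ; ;], [X → . ; g], [X → . g F] }  — shift
  I2: { [D' → D .] }  — accept
  I3: { [X → ; . ; ;], [X → ; . g] }  — shift
  I4: { [D → , X . ;] }  — shift
  I5: { [F → . ,], [F → . ; X], [F → . g D], [X → g . F] }  — shift
  I6: { [F → , .] }  — reduce
  I7: { [F → ; . X], [X → . ; ; ;], [X → . ; g], [X → . g F] }  — shift
  I8: { [X → g F .] }  — reduce
  I9: { [D → . , X ;], [F → g . D] }  — shift
  I10: { [F → g D .] }  — reduce
  I11: { [F → ; X .] }  — reduce
  I12: { [D → , X ; .] }  — reduce
  I13: { [X → ; ; . ;] }  — shift
  I14: { [X → ; g .] }  — reduce
  I15: { [X → ; ; ; .] }  — reduce

Every state is either a pure shift/goto state or contains exactly one complete item and nothing to shift — no conflicts. The grammar is LR(0).

Answer: Yes, the grammar is LR(0)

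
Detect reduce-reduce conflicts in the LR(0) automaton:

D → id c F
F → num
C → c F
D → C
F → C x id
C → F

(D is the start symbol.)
Yes — I9: [C → F .] vs [D → id c F .]; I12: [C → F .] vs [C → c F .]

A reduce-reduce conflict occurs when an LR(0) state has two complete items [A → α .] and [B → β .] — both call for a reduction, and with no lookahead the parser cannot choose between them.

Augment with D' → D and build the canonical LR(0) collection (I0 = CLOSURE({[D' → . D]}), then GOTO on every symbol after a dot until no new states appear). It has 13 states:
  I0: { [C → . F], [C → . c F], [D → . C], [D → . id c F], [D' → . D], [F → . C x id], [F → . num] }  — shift
  I1: { [D → C .], [F → C . x id] }  — shift, reduce
  I2: { [D' → D .] }  — accept
  I3: { [C → F .] }  — reduce
  I4: { [C → . F], [C → . c F], [C → c . F], [F → . C x id], [F → . num] }  — shift
  I5: { [D → id . c F] }  — shift
  I6: { [F → num .] }  — reduce
  I7: { [C → . F], [C → . c F], [D → id c . F], [F → . C x id], [F → . num] }  — shift
  I8: { [F → C . x id] }  — shift
  I9: { [C → F .], [D → id c F .] }  — 2 reduces
  I10: { [F → C x . id] }  — shift
  I11: { [F → C x id .] }  — reduce
  I12: { [C → F .], [C → c F .] }  — 2 reduces

I9 contains complete items [C → F .], [D → id c F .] — reduce-reduce conflict.
I12 contains complete items [C → F .], [C → c F .] — reduce-reduce conflict.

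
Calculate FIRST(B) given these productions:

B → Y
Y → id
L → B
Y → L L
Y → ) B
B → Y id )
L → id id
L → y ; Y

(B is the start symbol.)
{ ')', 'id', 'y' }

To compute FIRST(B), examine every production with B on the left-hand side, reading each right-hand side left to right until a non-nullable symbol is reached.

FIRST sets of the other non-terminals involved (by the same procedure, iterated to a fixed point):
  FIRST(Y) = { ')', 'id', 'y' }

From B → Y:
  - Y is a non-terminal: add FIRST(Y) \ {ε} = { ')', 'id', 'y' }
    Y is not nullable, so stop
From B → Y id ):
  - Y is a non-terminal: add FIRST(Y) \ {ε} = { ')', 'id', 'y' }
    Y is not nullable, so stop

Collecting: FIRST(B) = { ')', 'id', 'y' }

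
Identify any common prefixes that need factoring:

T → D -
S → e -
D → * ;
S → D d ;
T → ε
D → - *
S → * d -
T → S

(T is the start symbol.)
Left-factoring is needed when two productions for the same non-terminal
share a common prefix on the right-hand side.

Productions for T:
  T → D -
  T → ε
  T → S
Productions for S:
  S → e -
  S → D d ;
  S → * d -
Productions for D:
  D → * ;
  D → - *

No common prefixes found.

Answer: No, left-factoring is not needed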